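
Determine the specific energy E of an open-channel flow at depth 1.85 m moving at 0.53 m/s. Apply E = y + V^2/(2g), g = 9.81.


Specific energy E = y + V^2/(2g).
Velocity head = V^2/(2g) = 0.53^2 / (2*9.81) = 0.2809 / 19.62 = 0.0143 m.
E = 1.85 + 0.0143 = 1.8643 m.

1.8643


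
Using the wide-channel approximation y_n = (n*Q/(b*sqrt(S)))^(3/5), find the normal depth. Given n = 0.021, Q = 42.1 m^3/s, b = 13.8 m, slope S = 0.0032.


We use the wide-channel approximation y_n = (n*Q/(b*sqrt(S)))^(3/5).
sqrt(S) = sqrt(0.0032) = 0.056569.
Numerator: n*Q = 0.021 * 42.1 = 0.8841.
Denominator: b*sqrt(S) = 13.8 * 0.056569 = 0.780652.
arg = 1.1325.
y_n = 1.1325^(3/5) = 1.0775 m.

1.0775


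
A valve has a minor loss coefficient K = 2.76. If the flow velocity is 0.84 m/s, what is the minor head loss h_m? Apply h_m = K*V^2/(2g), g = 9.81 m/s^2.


Minor loss formula: h_m = K * V^2/(2g).
V^2 = 0.84^2 = 0.7056.
V^2/(2g) = 0.7056 / 19.62 = 0.036 m.
h_m = 2.76 * 0.036 = 0.0993 m.

0.0993


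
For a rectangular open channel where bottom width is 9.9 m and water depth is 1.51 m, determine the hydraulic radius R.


For a rectangular section:
Flow area A = b * y = 9.9 * 1.51 = 14.95 m^2.
Wetted perimeter P = b + 2y = 9.9 + 2*1.51 = 12.92 m.
Hydraulic radius R = A/P = 14.95 / 12.92 = 1.157 m.

1.157


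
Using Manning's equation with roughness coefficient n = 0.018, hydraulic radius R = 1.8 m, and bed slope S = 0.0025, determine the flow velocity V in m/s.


Manning's equation gives V = (1/n) * R^(2/3) * S^(1/2).
First, compute R^(2/3) = 1.8^(2/3) = 1.4797.
Next, S^(1/2) = 0.0025^(1/2) = 0.05.
Then 1/n = 1/0.018 = 55.56.
V = 55.56 * 1.4797 * 0.05 = 4.1104 m/s.

4.1104


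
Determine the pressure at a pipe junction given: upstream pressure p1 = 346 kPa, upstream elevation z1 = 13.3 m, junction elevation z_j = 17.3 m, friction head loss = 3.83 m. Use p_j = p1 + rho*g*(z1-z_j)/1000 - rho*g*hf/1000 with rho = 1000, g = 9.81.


Junction pressure: p_j = p1 + rho*g*(z1 - z_j)/1000 - rho*g*hf/1000.
Elevation term = 1000*9.81*(13.3 - 17.3)/1000 = -39.24 kPa.
Friction term = 1000*9.81*3.83/1000 = 37.572 kPa.
p_j = 346 + -39.24 - 37.572 = 269.19 kPa.

269.19


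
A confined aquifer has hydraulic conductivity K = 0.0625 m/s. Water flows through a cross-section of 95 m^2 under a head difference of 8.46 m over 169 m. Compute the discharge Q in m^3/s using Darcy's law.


Darcy's law: Q = K * A * i, where i = dh/L.
Hydraulic gradient i = 8.46 / 169 = 0.050059.
Q = 0.0625 * 95 * 0.050059
  = 0.2972 m^3/s.

0.2972


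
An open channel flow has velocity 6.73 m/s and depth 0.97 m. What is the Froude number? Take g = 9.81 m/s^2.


The Froude number is defined as Fr = V / sqrt(g*y).
g*y = 9.81 * 0.97 = 9.5157.
sqrt(g*y) = sqrt(9.5157) = 3.0848.
Fr = 6.73 / 3.0848 = 2.1817.

2.1817


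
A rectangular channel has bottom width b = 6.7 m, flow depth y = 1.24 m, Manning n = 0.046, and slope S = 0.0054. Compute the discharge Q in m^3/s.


For a rectangular channel, the cross-sectional area A = b * y = 6.7 * 1.24 = 8.31 m^2.
The wetted perimeter P = b + 2y = 6.7 + 2*1.24 = 9.18 m.
Hydraulic radius R = A/P = 8.31/9.18 = 0.905 m.
Velocity V = (1/n)*R^(2/3)*S^(1/2) = (1/0.046)*0.905^(2/3)*0.0054^(1/2) = 1.4947 m/s.
Discharge Q = A * V = 8.31 * 1.4947 = 12.418 m^3/s.

12.418


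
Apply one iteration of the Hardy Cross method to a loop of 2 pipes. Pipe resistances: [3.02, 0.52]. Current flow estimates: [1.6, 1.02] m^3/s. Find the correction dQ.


Numerator terms (r*Q*|Q|): 3.02*1.6*|1.6| = 7.7312; 0.52*1.02*|1.02| = 0.541.
Sum of numerator = 8.2722.
Denominator terms (r*|Q|): 3.02*|1.6| = 4.832; 0.52*|1.02| = 0.5304.
2 * sum of denominator = 2 * 5.3624 = 10.7248.
dQ = -8.2722 / 10.7248 = -0.7713 m^3/s.

-0.7713


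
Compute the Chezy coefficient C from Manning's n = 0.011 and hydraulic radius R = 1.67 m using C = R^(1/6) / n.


The Chezy coefficient relates to Manning's n through C = R^(1/6) / n.
R^(1/6) = 1.67^(1/6) = 1.08923.
C = 1.08923 / 0.011 = 99.02 m^(1/2)/s.

99.02


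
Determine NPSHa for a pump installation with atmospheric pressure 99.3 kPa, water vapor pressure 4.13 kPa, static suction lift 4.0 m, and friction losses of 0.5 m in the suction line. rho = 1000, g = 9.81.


NPSHa = p_atm/(rho*g) - z_s - hf_s - p_vap/(rho*g).
p_atm/(rho*g) = 99.3*1000 / (1000*9.81) = 10.122 m.
p_vap/(rho*g) = 4.13*1000 / (1000*9.81) = 0.421 m.
NPSHa = 10.122 - 4.0 - 0.5 - 0.421
      = 5.2 m.

5.2


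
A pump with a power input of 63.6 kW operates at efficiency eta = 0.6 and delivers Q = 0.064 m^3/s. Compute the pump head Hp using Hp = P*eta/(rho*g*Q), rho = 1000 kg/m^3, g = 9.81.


Pump head formula: Hp = P * eta / (rho * g * Q).
Numerator: P * eta = 63.6 * 1000 * 0.6 = 38160.0 W.
Denominator: rho * g * Q = 1000 * 9.81 * 0.064 = 627.84.
Hp = 38160.0 / 627.84 = 60.78 m.

60.78


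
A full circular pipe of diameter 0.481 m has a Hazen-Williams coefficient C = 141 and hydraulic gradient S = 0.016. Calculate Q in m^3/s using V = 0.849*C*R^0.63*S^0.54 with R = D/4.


For a full circular pipe, R = D/4 = 0.481/4 = 0.1202 m.
V = 0.849 * 141 * 0.1202^0.63 * 0.016^0.54
  = 0.849 * 141 * 0.263302 * 0.107207
  = 3.3791 m/s.
Pipe area A = pi*D^2/4 = pi*0.481^2/4 = 0.1817 m^2.
Q = A * V = 0.1817 * 3.3791 = 0.614 m^3/s.

0.614


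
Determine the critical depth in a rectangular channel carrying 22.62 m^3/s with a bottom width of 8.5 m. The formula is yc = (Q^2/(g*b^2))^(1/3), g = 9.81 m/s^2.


Using yc = (Q^2 / (g * b^2))^(1/3):
Q^2 = 22.62^2 = 511.66.
g * b^2 = 9.81 * 8.5^2 = 9.81 * 72.25 = 708.77.
Q^2 / (g*b^2) = 511.66 / 708.77 = 0.7219.
yc = 0.7219^(1/3) = 0.8971 m.

0.8971


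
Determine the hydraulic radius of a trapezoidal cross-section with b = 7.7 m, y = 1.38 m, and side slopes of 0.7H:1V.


For a trapezoidal section with side slope z:
A = (b + z*y)*y = (7.7 + 0.7*1.38)*1.38 = 11.959 m^2.
P = b + 2*y*sqrt(1 + z^2) = 7.7 + 2*1.38*sqrt(1 + 0.7^2) = 11.069 m.
R = A/P = 11.959 / 11.069 = 1.0804 m.

1.0804


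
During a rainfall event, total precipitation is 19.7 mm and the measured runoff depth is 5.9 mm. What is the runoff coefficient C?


The runoff coefficient C = runoff depth / rainfall depth.
C = 5.9 / 19.7
  = 0.2995.

0.2995


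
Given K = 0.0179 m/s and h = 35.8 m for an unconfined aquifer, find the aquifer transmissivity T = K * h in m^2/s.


Transmissivity is defined as T = K * h.
T = 0.0179 * 35.8
  = 0.6408 m^2/s.

0.6408


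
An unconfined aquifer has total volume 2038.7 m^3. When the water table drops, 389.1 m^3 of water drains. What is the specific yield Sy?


Specific yield Sy = Volume drained / Total volume.
Sy = 389.1 / 2038.7
   = 0.1909.

0.1909


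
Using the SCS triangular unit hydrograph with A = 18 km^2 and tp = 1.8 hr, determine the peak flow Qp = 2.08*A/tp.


SCS formula: Qp = 2.08 * A / tp.
Qp = 2.08 * 18 / 1.8
   = 37.44 / 1.8
   = 20.8 m^3/s per cm.

20.8


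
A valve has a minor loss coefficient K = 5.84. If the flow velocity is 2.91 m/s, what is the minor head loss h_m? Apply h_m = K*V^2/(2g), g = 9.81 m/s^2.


Minor loss formula: h_m = K * V^2/(2g).
V^2 = 2.91^2 = 8.4681.
V^2/(2g) = 8.4681 / 19.62 = 0.4316 m.
h_m = 5.84 * 0.4316 = 2.5206 m.

2.5206


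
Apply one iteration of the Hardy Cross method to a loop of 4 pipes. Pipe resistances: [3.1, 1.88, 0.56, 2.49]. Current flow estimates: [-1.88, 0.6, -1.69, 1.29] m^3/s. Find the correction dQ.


Numerator terms (r*Q*|Q|): 3.1*-1.88*|-1.88| = -10.9566; 1.88*0.6*|0.6| = 0.6768; 0.56*-1.69*|-1.69| = -1.5994; 2.49*1.29*|1.29| = 4.1436.
Sum of numerator = -7.7356.
Denominator terms (r*|Q|): 3.1*|-1.88| = 5.828; 1.88*|0.6| = 1.128; 0.56*|-1.69| = 0.9464; 2.49*|1.29| = 3.2121.
2 * sum of denominator = 2 * 11.1145 = 22.229.
dQ = --7.7356 / 22.229 = 0.348 m^3/s.

0.348


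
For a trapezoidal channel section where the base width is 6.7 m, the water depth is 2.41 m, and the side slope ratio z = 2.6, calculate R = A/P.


For a trapezoidal section with side slope z:
A = (b + z*y)*y = (6.7 + 2.6*2.41)*2.41 = 31.248 m^2.
P = b + 2*y*sqrt(1 + z^2) = 6.7 + 2*2.41*sqrt(1 + 2.6^2) = 20.127 m.
R = A/P = 31.248 / 20.127 = 1.5525 m.

1.5525


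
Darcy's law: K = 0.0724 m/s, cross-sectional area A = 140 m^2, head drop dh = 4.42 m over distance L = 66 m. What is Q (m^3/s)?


Darcy's law: Q = K * A * i, where i = dh/L.
Hydraulic gradient i = 4.42 / 66 = 0.06697.
Q = 0.0724 * 140 * 0.06697
  = 0.6788 m^3/s.

0.6788


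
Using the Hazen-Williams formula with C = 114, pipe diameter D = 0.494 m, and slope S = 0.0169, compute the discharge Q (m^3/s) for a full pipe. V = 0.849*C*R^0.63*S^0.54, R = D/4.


For a full circular pipe, R = D/4 = 0.494/4 = 0.1235 m.
V = 0.849 * 114 * 0.1235^0.63 * 0.0169^0.54
  = 0.849 * 114 * 0.267763 * 0.110423
  = 2.8617 m/s.
Pipe area A = pi*D^2/4 = pi*0.494^2/4 = 0.1917 m^2.
Q = A * V = 0.1917 * 2.8617 = 0.5485 m^3/s.

0.5485


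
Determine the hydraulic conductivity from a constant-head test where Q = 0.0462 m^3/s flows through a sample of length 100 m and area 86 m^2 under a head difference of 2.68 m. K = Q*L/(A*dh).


From K = Q*L / (A*dh):
Numerator: Q*L = 0.0462 * 100 = 4.62.
Denominator: A*dh = 86 * 2.68 = 230.48.
K = 4.62 / 230.48 = 0.020045 m/s.

0.020045


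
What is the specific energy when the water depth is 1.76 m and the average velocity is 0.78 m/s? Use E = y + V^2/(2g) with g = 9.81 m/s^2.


Specific energy E = y + V^2/(2g).
Velocity head = V^2/(2g) = 0.78^2 / (2*9.81) = 0.6084 / 19.62 = 0.031 m.
E = 1.76 + 0.031 = 1.791 m.

1.791


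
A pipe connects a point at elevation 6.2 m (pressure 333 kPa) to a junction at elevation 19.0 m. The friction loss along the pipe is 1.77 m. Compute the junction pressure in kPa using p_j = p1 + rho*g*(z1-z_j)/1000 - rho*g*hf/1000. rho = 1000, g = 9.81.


Junction pressure: p_j = p1 + rho*g*(z1 - z_j)/1000 - rho*g*hf/1000.
Elevation term = 1000*9.81*(6.2 - 19.0)/1000 = -125.568 kPa.
Friction term = 1000*9.81*1.77/1000 = 17.364 kPa.
p_j = 333 + -125.568 - 17.364 = 190.07 kPa.

190.07


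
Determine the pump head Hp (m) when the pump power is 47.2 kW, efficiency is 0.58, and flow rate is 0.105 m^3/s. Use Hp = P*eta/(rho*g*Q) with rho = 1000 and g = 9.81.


Pump head formula: Hp = P * eta / (rho * g * Q).
Numerator: P * eta = 47.2 * 1000 * 0.58 = 27376.0 W.
Denominator: rho * g * Q = 1000 * 9.81 * 0.105 = 1030.05.
Hp = 27376.0 / 1030.05 = 26.58 m.

26.58


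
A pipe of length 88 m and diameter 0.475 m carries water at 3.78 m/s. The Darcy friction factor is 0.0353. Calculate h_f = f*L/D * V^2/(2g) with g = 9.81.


Darcy-Weisbach equation: h_f = f * (L/D) * V^2/(2g).
f * L/D = 0.0353 * 88/0.475 = 6.5398.
V^2/(2g) = 3.78^2 / (2*9.81) = 14.2884 / 19.62 = 0.7283 m.
h_f = 6.5398 * 0.7283 = 4.763 m.

4.763


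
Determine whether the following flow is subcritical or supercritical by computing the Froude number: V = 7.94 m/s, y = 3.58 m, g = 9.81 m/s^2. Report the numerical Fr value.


The Froude number is defined as Fr = V / sqrt(g*y).
g*y = 9.81 * 3.58 = 35.1198.
sqrt(g*y) = sqrt(35.1198) = 5.9262.
Fr = 7.94 / 5.9262 = 1.3398.
Since Fr > 1, the flow is supercritical.

1.3398


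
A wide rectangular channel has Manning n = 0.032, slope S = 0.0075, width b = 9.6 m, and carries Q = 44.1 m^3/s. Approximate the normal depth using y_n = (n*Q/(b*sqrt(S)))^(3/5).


We use the wide-channel approximation y_n = (n*Q/(b*sqrt(S)))^(3/5).
sqrt(S) = sqrt(0.0075) = 0.086603.
Numerator: n*Q = 0.032 * 44.1 = 1.4112.
Denominator: b*sqrt(S) = 9.6 * 0.086603 = 0.831389.
arg = 1.6974.
y_n = 1.6974^(3/5) = 1.3736 m.

1.3736


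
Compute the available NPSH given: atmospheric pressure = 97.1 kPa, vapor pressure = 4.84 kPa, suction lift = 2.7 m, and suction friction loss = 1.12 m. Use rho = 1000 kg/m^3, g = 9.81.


NPSHa = p_atm/(rho*g) - z_s - hf_s - p_vap/(rho*g).
p_atm/(rho*g) = 97.1*1000 / (1000*9.81) = 9.898 m.
p_vap/(rho*g) = 4.84*1000 / (1000*9.81) = 0.493 m.
NPSHa = 9.898 - 2.7 - 1.12 - 0.493
      = 5.58 m.

5.58


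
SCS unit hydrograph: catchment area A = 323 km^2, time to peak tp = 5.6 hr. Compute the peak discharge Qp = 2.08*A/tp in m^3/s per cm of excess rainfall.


SCS formula: Qp = 2.08 * A / tp.
Qp = 2.08 * 323 / 5.6
   = 671.84 / 5.6
   = 119.97 m^3/s per cm.

119.97


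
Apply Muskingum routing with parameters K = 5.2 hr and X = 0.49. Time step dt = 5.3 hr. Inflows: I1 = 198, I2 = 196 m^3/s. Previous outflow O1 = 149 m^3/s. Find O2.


Muskingum coefficients:
denom = 2*K*(1-X) + dt = 2*5.2*(1-0.49) + 5.3 = 10.604.
C0 = (dt - 2*K*X)/denom = (5.3 - 2*5.2*0.49)/10.604 = 0.0192.
C1 = (dt + 2*K*X)/denom = (5.3 + 2*5.2*0.49)/10.604 = 0.9804.
C2 = (2*K*(1-X) - dt)/denom = 0.0004.
O2 = C0*I2 + C1*I1 + C2*O1
   = 0.0192*196 + 0.9804*198 + 0.0004*149
   = 197.94 m^3/s.

197.94


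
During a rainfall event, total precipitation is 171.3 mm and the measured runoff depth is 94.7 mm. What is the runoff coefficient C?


The runoff coefficient C = runoff depth / rainfall depth.
C = 94.7 / 171.3
  = 0.5528.

0.5528


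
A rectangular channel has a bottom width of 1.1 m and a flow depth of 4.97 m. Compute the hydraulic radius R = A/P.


For a rectangular section:
Flow area A = b * y = 1.1 * 4.97 = 5.47 m^2.
Wetted perimeter P = b + 2y = 1.1 + 2*4.97 = 11.04 m.
Hydraulic radius R = A/P = 5.47 / 11.04 = 0.4952 m.

0.4952


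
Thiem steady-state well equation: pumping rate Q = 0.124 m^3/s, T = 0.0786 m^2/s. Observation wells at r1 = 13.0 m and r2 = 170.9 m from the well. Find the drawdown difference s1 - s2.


Thiem equation: s1 - s2 = Q/(2*pi*T) * ln(r2/r1).
ln(r2/r1) = ln(170.9/13.0) = 2.5761.
Q/(2*pi*T) = 0.124 / (2*pi*0.0786) = 0.124 / 0.4939 = 0.2511.
s1 - s2 = 0.2511 * 2.5761 = 0.6468 m.

0.6468


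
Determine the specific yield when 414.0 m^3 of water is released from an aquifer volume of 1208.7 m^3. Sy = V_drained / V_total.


Specific yield Sy = Volume drained / Total volume.
Sy = 414.0 / 1208.7
   = 0.3425.

0.3425


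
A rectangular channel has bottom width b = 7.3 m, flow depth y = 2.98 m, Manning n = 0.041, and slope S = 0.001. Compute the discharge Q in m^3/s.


For a rectangular channel, the cross-sectional area A = b * y = 7.3 * 2.98 = 21.75 m^2.
The wetted perimeter P = b + 2y = 7.3 + 2*2.98 = 13.26 m.
Hydraulic radius R = A/P = 21.75/13.26 = 1.6406 m.
Velocity V = (1/n)*R^(2/3)*S^(1/2) = (1/0.041)*1.6406^(2/3)*0.001^(1/2) = 1.0729 m/s.
Discharge Q = A * V = 21.75 * 1.0729 = 23.339 m^3/s.

23.339


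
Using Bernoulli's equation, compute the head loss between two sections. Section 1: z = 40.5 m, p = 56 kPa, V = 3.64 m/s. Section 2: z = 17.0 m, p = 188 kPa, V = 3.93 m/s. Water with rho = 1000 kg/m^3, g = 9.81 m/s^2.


Total head at each section: H = z + p/(rho*g) + V^2/(2g).
H1 = 40.5 + 56*1000/(1000*9.81) + 3.64^2/(2*9.81)
   = 40.5 + 5.708 + 0.6753
   = 46.884 m.
H2 = 17.0 + 188*1000/(1000*9.81) + 3.93^2/(2*9.81)
   = 17.0 + 19.164 + 0.7872
   = 36.951 m.
h_L = H1 - H2 = 46.884 - 36.951 = 9.932 m.

9.932


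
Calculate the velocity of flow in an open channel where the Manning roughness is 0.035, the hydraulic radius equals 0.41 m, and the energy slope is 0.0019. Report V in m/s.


Manning's equation gives V = (1/n) * R^(2/3) * S^(1/2).
First, compute R^(2/3) = 0.41^(2/3) = 0.5519.
Next, S^(1/2) = 0.0019^(1/2) = 0.043589.
Then 1/n = 1/0.035 = 28.57.
V = 28.57 * 0.5519 * 0.043589 = 0.6873 m/s.

0.6873


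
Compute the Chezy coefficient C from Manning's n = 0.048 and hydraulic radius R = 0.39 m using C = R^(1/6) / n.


The Chezy coefficient relates to Manning's n through C = R^(1/6) / n.
R^(1/6) = 0.39^(1/6) = 0.85476.
C = 0.85476 / 0.048 = 17.81 m^(1/2)/s.

17.81


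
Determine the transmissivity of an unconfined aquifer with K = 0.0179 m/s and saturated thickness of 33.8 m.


Transmissivity is defined as T = K * h.
T = 0.0179 * 33.8
  = 0.605 m^2/s.

0.605


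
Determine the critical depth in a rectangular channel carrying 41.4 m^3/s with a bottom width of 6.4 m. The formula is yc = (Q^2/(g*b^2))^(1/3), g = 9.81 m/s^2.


Using yc = (Q^2 / (g * b^2))^(1/3):
Q^2 = 41.4^2 = 1713.96.
g * b^2 = 9.81 * 6.4^2 = 9.81 * 40.96 = 401.82.
Q^2 / (g*b^2) = 1713.96 / 401.82 = 4.2655.
yc = 4.2655^(1/3) = 1.6218 m.

1.6218


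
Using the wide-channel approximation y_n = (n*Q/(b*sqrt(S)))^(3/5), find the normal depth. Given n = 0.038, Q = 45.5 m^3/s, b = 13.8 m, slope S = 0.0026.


We use the wide-channel approximation y_n = (n*Q/(b*sqrt(S)))^(3/5).
sqrt(S) = sqrt(0.0026) = 0.05099.
Numerator: n*Q = 0.038 * 45.5 = 1.729.
Denominator: b*sqrt(S) = 13.8 * 0.05099 = 0.703662.
arg = 2.4571.
y_n = 2.4571^(3/5) = 1.715 m.

1.715


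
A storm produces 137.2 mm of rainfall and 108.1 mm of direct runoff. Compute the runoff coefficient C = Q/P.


The runoff coefficient C = runoff depth / rainfall depth.
C = 108.1 / 137.2
  = 0.7879.

0.7879


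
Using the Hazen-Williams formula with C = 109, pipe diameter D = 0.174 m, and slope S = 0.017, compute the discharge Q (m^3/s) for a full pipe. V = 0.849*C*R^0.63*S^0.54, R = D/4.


For a full circular pipe, R = D/4 = 0.174/4 = 0.0435 m.
V = 0.849 * 109 * 0.0435^0.63 * 0.017^0.54
  = 0.849 * 109 * 0.138755 * 0.110775
  = 1.4224 m/s.
Pipe area A = pi*D^2/4 = pi*0.174^2/4 = 0.0238 m^2.
Q = A * V = 0.0238 * 1.4224 = 0.0338 m^3/s.

0.0338


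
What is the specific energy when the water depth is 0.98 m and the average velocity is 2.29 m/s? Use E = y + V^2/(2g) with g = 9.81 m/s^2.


Specific energy E = y + V^2/(2g).
Velocity head = V^2/(2g) = 2.29^2 / (2*9.81) = 5.2441 / 19.62 = 0.2673 m.
E = 0.98 + 0.2673 = 1.2473 m.

1.2473


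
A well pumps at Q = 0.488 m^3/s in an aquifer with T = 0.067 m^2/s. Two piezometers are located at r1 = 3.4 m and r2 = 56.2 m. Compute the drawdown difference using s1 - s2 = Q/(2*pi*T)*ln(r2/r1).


Thiem equation: s1 - s2 = Q/(2*pi*T) * ln(r2/r1).
ln(r2/r1) = ln(56.2/3.4) = 2.8051.
Q/(2*pi*T) = 0.488 / (2*pi*0.067) = 0.488 / 0.421 = 1.1592.
s1 - s2 = 1.1592 * 2.8051 = 3.2518 m.

3.2518


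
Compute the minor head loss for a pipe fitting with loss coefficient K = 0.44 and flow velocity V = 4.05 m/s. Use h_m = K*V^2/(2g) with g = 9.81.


Minor loss formula: h_m = K * V^2/(2g).
V^2 = 4.05^2 = 16.4025.
V^2/(2g) = 16.4025 / 19.62 = 0.836 m.
h_m = 0.44 * 0.836 = 0.3678 m.

0.3678


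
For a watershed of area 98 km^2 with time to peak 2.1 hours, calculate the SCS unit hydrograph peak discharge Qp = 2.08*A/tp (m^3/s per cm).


SCS formula: Qp = 2.08 * A / tp.
Qp = 2.08 * 98 / 2.1
   = 203.84 / 2.1
   = 97.07 m^3/s per cm.

97.07


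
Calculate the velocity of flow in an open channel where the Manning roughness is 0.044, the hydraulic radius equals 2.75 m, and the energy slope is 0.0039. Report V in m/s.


Manning's equation gives V = (1/n) * R^(2/3) * S^(1/2).
First, compute R^(2/3) = 2.75^(2/3) = 1.9629.
Next, S^(1/2) = 0.0039^(1/2) = 0.06245.
Then 1/n = 1/0.044 = 22.73.
V = 22.73 * 1.9629 * 0.06245 = 2.7859 m/s.

2.7859


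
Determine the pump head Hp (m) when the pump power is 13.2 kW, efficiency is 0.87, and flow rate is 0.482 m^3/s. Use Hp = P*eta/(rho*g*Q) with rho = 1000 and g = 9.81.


Pump head formula: Hp = P * eta / (rho * g * Q).
Numerator: P * eta = 13.2 * 1000 * 0.87 = 11484.0 W.
Denominator: rho * g * Q = 1000 * 9.81 * 0.482 = 4728.42.
Hp = 11484.0 / 4728.42 = 2.43 m.

2.43


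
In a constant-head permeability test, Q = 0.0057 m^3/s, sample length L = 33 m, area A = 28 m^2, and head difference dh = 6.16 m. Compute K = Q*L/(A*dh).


From K = Q*L / (A*dh):
Numerator: Q*L = 0.0057 * 33 = 0.1881.
Denominator: A*dh = 28 * 6.16 = 172.48.
K = 0.1881 / 172.48 = 0.001091 m/s.

0.001091


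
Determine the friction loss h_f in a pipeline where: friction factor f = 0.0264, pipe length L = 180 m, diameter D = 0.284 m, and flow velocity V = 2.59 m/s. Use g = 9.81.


Darcy-Weisbach equation: h_f = f * (L/D) * V^2/(2g).
f * L/D = 0.0264 * 180/0.284 = 16.7324.
V^2/(2g) = 2.59^2 / (2*9.81) = 6.7081 / 19.62 = 0.3419 m.
h_f = 16.7324 * 0.3419 = 5.721 m.

5.721


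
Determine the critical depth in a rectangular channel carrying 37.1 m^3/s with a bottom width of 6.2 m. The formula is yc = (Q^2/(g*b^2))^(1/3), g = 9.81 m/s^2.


Using yc = (Q^2 / (g * b^2))^(1/3):
Q^2 = 37.1^2 = 1376.41.
g * b^2 = 9.81 * 6.2^2 = 9.81 * 38.44 = 377.1.
Q^2 / (g*b^2) = 1376.41 / 377.1 = 3.65.
yc = 3.65^(1/3) = 1.5397 m.

1.5397


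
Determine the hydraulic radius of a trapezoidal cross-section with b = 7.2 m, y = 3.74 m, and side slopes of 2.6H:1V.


For a trapezoidal section with side slope z:
A = (b + z*y)*y = (7.2 + 2.6*3.74)*3.74 = 63.296 m^2.
P = b + 2*y*sqrt(1 + z^2) = 7.2 + 2*3.74*sqrt(1 + 2.6^2) = 28.037 m.
R = A/P = 63.296 / 28.037 = 2.2576 m.

2.2576


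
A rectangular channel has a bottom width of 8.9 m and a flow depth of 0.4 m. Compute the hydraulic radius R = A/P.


For a rectangular section:
Flow area A = b * y = 8.9 * 0.4 = 3.56 m^2.
Wetted perimeter P = b + 2y = 8.9 + 2*0.4 = 9.7 m.
Hydraulic radius R = A/P = 3.56 / 9.7 = 0.367 m.

0.367


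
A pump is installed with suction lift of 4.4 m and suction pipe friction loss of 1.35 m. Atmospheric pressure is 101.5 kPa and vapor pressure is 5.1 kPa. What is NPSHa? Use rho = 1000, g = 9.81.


NPSHa = p_atm/(rho*g) - z_s - hf_s - p_vap/(rho*g).
p_atm/(rho*g) = 101.5*1000 / (1000*9.81) = 10.347 m.
p_vap/(rho*g) = 5.1*1000 / (1000*9.81) = 0.52 m.
NPSHa = 10.347 - 4.4 - 1.35 - 0.52
      = 4.08 m.

4.08


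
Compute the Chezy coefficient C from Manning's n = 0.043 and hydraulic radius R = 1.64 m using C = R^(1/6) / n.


The Chezy coefficient relates to Manning's n through C = R^(1/6) / n.
R^(1/6) = 1.64^(1/6) = 1.085944.
C = 1.085944 / 0.043 = 25.25 m^(1/2)/s.

25.25


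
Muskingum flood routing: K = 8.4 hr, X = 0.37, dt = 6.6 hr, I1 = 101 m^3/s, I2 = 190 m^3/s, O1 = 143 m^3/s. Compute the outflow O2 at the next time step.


Muskingum coefficients:
denom = 2*K*(1-X) + dt = 2*8.4*(1-0.37) + 6.6 = 17.184.
C0 = (dt - 2*K*X)/denom = (6.6 - 2*8.4*0.37)/17.184 = 0.0223.
C1 = (dt + 2*K*X)/denom = (6.6 + 2*8.4*0.37)/17.184 = 0.7458.
C2 = (2*K*(1-X) - dt)/denom = 0.2318.
O2 = C0*I2 + C1*I1 + C2*O1
   = 0.0223*190 + 0.7458*101 + 0.2318*143
   = 112.73 m^3/s.

112.73


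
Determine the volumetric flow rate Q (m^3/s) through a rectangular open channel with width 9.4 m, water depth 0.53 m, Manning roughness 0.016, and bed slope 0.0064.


For a rectangular channel, the cross-sectional area A = b * y = 9.4 * 0.53 = 4.98 m^2.
The wetted perimeter P = b + 2y = 9.4 + 2*0.53 = 10.46 m.
Hydraulic radius R = A/P = 4.98/10.46 = 0.4763 m.
Velocity V = (1/n)*R^(2/3)*S^(1/2) = (1/0.016)*0.4763^(2/3)*0.0064^(1/2) = 3.0494 m/s.
Discharge Q = A * V = 4.98 * 3.0494 = 15.192 m^3/s.

15.192


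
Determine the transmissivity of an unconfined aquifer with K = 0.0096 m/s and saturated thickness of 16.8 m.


Transmissivity is defined as T = K * h.
T = 0.0096 * 16.8
  = 0.1613 m^2/s.

0.1613


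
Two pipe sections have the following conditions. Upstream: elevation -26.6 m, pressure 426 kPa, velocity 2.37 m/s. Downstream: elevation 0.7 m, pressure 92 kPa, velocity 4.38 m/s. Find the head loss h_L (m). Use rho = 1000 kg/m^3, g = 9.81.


Total head at each section: H = z + p/(rho*g) + V^2/(2g).
H1 = -26.6 + 426*1000/(1000*9.81) + 2.37^2/(2*9.81)
   = -26.6 + 43.425 + 0.2863
   = 17.111 m.
H2 = 0.7 + 92*1000/(1000*9.81) + 4.38^2/(2*9.81)
   = 0.7 + 9.378 + 0.9778
   = 11.056 m.
h_L = H1 - H2 = 17.111 - 11.056 = 6.055 m.

6.055


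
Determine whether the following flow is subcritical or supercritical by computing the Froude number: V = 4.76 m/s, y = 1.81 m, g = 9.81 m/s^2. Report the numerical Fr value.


The Froude number is defined as Fr = V / sqrt(g*y).
g*y = 9.81 * 1.81 = 17.7561.
sqrt(g*y) = sqrt(17.7561) = 4.2138.
Fr = 4.76 / 4.2138 = 1.1296.
Since Fr > 1, the flow is supercritical.

1.1296


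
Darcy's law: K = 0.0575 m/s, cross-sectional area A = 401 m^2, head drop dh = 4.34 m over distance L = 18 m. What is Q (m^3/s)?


Darcy's law: Q = K * A * i, where i = dh/L.
Hydraulic gradient i = 4.34 / 18 = 0.241111.
Q = 0.0575 * 401 * 0.241111
  = 5.5594 m^3/s.

5.5594


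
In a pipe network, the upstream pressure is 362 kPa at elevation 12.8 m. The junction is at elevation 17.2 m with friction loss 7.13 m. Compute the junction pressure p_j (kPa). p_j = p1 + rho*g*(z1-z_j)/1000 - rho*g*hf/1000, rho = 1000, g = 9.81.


Junction pressure: p_j = p1 + rho*g*(z1 - z_j)/1000 - rho*g*hf/1000.
Elevation term = 1000*9.81*(12.8 - 17.2)/1000 = -43.164 kPa.
Friction term = 1000*9.81*7.13/1000 = 69.945 kPa.
p_j = 362 + -43.164 - 69.945 = 248.89 kPa.

248.89


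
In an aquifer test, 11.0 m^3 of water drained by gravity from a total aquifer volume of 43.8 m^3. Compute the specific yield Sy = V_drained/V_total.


Specific yield Sy = Volume drained / Total volume.
Sy = 11.0 / 43.8
   = 0.2511.

0.2511


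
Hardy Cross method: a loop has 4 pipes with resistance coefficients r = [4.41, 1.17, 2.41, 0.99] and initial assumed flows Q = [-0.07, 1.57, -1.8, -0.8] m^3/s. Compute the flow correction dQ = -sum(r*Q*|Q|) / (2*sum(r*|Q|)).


Numerator terms (r*Q*|Q|): 4.41*-0.07*|-0.07| = -0.0216; 1.17*1.57*|1.57| = 2.8839; 2.41*-1.8*|-1.8| = -7.8084; 0.99*-0.8*|-0.8| = -0.6336.
Sum of numerator = -5.5797.
Denominator terms (r*|Q|): 4.41*|-0.07| = 0.3087; 1.17*|1.57| = 1.8369; 2.41*|-1.8| = 4.338; 0.99*|-0.8| = 0.792.
2 * sum of denominator = 2 * 7.2756 = 14.5512.
dQ = --5.5797 / 14.5512 = 0.3835 m^3/s.

0.3835


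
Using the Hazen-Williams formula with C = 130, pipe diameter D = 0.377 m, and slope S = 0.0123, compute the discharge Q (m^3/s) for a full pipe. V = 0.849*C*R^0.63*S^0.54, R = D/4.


For a full circular pipe, R = D/4 = 0.377/4 = 0.0943 m.
V = 0.849 * 130 * 0.0943^0.63 * 0.0123^0.54
  = 0.849 * 130 * 0.225838 * 0.093014
  = 2.3184 m/s.
Pipe area A = pi*D^2/4 = pi*0.377^2/4 = 0.1116 m^2.
Q = A * V = 0.1116 * 2.3184 = 0.2588 m^3/s.

0.2588


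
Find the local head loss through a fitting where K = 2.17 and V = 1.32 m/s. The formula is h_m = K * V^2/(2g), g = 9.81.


Minor loss formula: h_m = K * V^2/(2g).
V^2 = 1.32^2 = 1.7424.
V^2/(2g) = 1.7424 / 19.62 = 0.0888 m.
h_m = 2.17 * 0.0888 = 0.1927 m.

0.1927


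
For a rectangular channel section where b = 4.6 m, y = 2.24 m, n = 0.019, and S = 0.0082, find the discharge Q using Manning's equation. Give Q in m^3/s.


For a rectangular channel, the cross-sectional area A = b * y = 4.6 * 2.24 = 10.3 m^2.
The wetted perimeter P = b + 2y = 4.6 + 2*2.24 = 9.08 m.
Hydraulic radius R = A/P = 10.3/9.08 = 1.1348 m.
Velocity V = (1/n)*R^(2/3)*S^(1/2) = (1/0.019)*1.1348^(2/3)*0.0082^(1/2) = 5.1852 m/s.
Discharge Q = A * V = 10.3 * 5.1852 = 53.428 m^3/s.

53.428


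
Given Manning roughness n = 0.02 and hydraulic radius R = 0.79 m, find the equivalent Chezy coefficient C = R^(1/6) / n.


The Chezy coefficient relates to Manning's n through C = R^(1/6) / n.
R^(1/6) = 0.79^(1/6) = 0.961475.
C = 0.961475 / 0.02 = 48.07 m^(1/2)/s.

48.07


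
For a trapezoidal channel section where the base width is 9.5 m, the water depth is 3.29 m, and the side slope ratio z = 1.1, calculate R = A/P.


For a trapezoidal section with side slope z:
A = (b + z*y)*y = (9.5 + 1.1*3.29)*3.29 = 43.162 m^2.
P = b + 2*y*sqrt(1 + z^2) = 9.5 + 2*3.29*sqrt(1 + 1.1^2) = 19.282 m.
R = A/P = 43.162 / 19.282 = 2.2385 m.

2.2385


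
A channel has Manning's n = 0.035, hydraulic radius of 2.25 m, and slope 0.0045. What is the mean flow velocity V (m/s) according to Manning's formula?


Manning's equation gives V = (1/n) * R^(2/3) * S^(1/2).
First, compute R^(2/3) = 2.25^(2/3) = 1.7171.
Next, S^(1/2) = 0.0045^(1/2) = 0.067082.
Then 1/n = 1/0.035 = 28.57.
V = 28.57 * 1.7171 * 0.067082 = 3.291 m/s.

3.291


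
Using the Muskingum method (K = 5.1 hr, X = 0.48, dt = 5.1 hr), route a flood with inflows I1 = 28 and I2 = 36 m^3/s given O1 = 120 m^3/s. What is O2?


Muskingum coefficients:
denom = 2*K*(1-X) + dt = 2*5.1*(1-0.48) + 5.1 = 10.404.
C0 = (dt - 2*K*X)/denom = (5.1 - 2*5.1*0.48)/10.404 = 0.0196.
C1 = (dt + 2*K*X)/denom = (5.1 + 2*5.1*0.48)/10.404 = 0.9608.
C2 = (2*K*(1-X) - dt)/denom = 0.0196.
O2 = C0*I2 + C1*I1 + C2*O1
   = 0.0196*36 + 0.9608*28 + 0.0196*120
   = 29.96 m^3/s.

29.96


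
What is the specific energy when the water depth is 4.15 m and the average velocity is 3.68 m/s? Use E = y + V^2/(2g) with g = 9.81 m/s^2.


Specific energy E = y + V^2/(2g).
Velocity head = V^2/(2g) = 3.68^2 / (2*9.81) = 13.5424 / 19.62 = 0.6902 m.
E = 4.15 + 0.6902 = 4.8402 m.

4.8402


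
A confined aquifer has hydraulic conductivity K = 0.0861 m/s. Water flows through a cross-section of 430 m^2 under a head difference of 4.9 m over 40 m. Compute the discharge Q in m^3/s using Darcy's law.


Darcy's law: Q = K * A * i, where i = dh/L.
Hydraulic gradient i = 4.9 / 40 = 0.1225.
Q = 0.0861 * 430 * 0.1225
  = 4.5353 m^3/s.

4.5353


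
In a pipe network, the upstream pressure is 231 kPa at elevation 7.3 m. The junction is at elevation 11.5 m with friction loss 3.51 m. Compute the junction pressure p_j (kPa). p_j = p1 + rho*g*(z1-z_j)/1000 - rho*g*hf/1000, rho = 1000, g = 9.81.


Junction pressure: p_j = p1 + rho*g*(z1 - z_j)/1000 - rho*g*hf/1000.
Elevation term = 1000*9.81*(7.3 - 11.5)/1000 = -41.202 kPa.
Friction term = 1000*9.81*3.51/1000 = 34.433 kPa.
p_j = 231 + -41.202 - 34.433 = 155.36 kPa.

155.36


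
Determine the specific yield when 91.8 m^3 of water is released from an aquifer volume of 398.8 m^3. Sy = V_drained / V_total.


Specific yield Sy = Volume drained / Total volume.
Sy = 91.8 / 398.8
   = 0.2302.

0.2302


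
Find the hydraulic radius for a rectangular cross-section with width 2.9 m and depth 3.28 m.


For a rectangular section:
Flow area A = b * y = 2.9 * 3.28 = 9.51 m^2.
Wetted perimeter P = b + 2y = 2.9 + 2*3.28 = 9.46 m.
Hydraulic radius R = A/P = 9.51 / 9.46 = 1.0055 m.

1.0055


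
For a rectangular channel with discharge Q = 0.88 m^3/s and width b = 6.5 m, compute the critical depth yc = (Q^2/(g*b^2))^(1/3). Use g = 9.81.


Using yc = (Q^2 / (g * b^2))^(1/3):
Q^2 = 0.88^2 = 0.77.
g * b^2 = 9.81 * 6.5^2 = 9.81 * 42.25 = 414.47.
Q^2 / (g*b^2) = 0.77 / 414.47 = 0.0019.
yc = 0.0019^(1/3) = 0.1232 m.

0.1232


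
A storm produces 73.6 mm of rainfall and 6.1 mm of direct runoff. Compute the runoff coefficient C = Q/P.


The runoff coefficient C = runoff depth / rainfall depth.
C = 6.1 / 73.6
  = 0.0829.

0.0829


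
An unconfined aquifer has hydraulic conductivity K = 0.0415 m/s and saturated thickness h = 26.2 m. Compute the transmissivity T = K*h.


Transmissivity is defined as T = K * h.
T = 0.0415 * 26.2
  = 1.0873 m^2/s.

1.0873


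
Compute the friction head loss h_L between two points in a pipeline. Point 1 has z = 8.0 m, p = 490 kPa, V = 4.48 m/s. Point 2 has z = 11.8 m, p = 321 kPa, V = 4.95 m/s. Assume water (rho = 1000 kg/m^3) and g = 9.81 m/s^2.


Total head at each section: H = z + p/(rho*g) + V^2/(2g).
H1 = 8.0 + 490*1000/(1000*9.81) + 4.48^2/(2*9.81)
   = 8.0 + 49.949 + 1.023
   = 58.972 m.
H2 = 11.8 + 321*1000/(1000*9.81) + 4.95^2/(2*9.81)
   = 11.8 + 32.722 + 1.2489
   = 45.771 m.
h_L = H1 - H2 = 58.972 - 45.771 = 13.201 m.

13.201


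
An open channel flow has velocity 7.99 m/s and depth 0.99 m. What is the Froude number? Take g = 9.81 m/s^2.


The Froude number is defined as Fr = V / sqrt(g*y).
g*y = 9.81 * 0.99 = 9.7119.
sqrt(g*y) = sqrt(9.7119) = 3.1164.
Fr = 7.99 / 3.1164 = 2.5639.

2.5639


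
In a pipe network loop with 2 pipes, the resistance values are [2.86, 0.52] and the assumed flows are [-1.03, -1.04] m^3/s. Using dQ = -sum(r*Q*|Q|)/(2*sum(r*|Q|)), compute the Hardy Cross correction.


Numerator terms (r*Q*|Q|): 2.86*-1.03*|-1.03| = -3.0342; 0.52*-1.04*|-1.04| = -0.5624.
Sum of numerator = -3.5966.
Denominator terms (r*|Q|): 2.86*|-1.03| = 2.9458; 0.52*|-1.04| = 0.5408.
2 * sum of denominator = 2 * 3.4866 = 6.9732.
dQ = --3.5966 / 6.9732 = 0.5158 m^3/s.

0.5158


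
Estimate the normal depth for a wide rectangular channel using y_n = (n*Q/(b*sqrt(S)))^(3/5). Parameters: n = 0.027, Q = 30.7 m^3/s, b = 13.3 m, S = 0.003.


We use the wide-channel approximation y_n = (n*Q/(b*sqrt(S)))^(3/5).
sqrt(S) = sqrt(0.003) = 0.054772.
Numerator: n*Q = 0.027 * 30.7 = 0.8289.
Denominator: b*sqrt(S) = 13.3 * 0.054772 = 0.728468.
arg = 1.1379.
y_n = 1.1379^(3/5) = 1.0806 m.

1.0806


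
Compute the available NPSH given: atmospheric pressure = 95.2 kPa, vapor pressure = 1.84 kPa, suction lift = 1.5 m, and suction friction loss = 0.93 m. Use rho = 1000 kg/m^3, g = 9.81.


NPSHa = p_atm/(rho*g) - z_s - hf_s - p_vap/(rho*g).
p_atm/(rho*g) = 95.2*1000 / (1000*9.81) = 9.704 m.
p_vap/(rho*g) = 1.84*1000 / (1000*9.81) = 0.188 m.
NPSHa = 9.704 - 1.5 - 0.93 - 0.188
      = 7.09 m.

7.09


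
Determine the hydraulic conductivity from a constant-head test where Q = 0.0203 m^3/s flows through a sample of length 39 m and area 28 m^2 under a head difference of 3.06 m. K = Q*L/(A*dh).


From K = Q*L / (A*dh):
Numerator: Q*L = 0.0203 * 39 = 0.7917.
Denominator: A*dh = 28 * 3.06 = 85.68.
K = 0.7917 / 85.68 = 0.00924 m/s.

0.00924


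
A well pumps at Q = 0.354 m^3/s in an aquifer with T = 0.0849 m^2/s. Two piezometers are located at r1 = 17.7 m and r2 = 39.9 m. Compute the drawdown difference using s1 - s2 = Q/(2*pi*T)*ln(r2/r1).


Thiem equation: s1 - s2 = Q/(2*pi*T) * ln(r2/r1).
ln(r2/r1) = ln(39.9/17.7) = 0.8128.
Q/(2*pi*T) = 0.354 / (2*pi*0.0849) = 0.354 / 0.5334 = 0.6636.
s1 - s2 = 0.6636 * 0.8128 = 0.5394 m.

0.5394


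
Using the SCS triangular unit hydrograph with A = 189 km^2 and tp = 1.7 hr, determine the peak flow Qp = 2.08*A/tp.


SCS formula: Qp = 2.08 * A / tp.
Qp = 2.08 * 189 / 1.7
   = 393.12 / 1.7
   = 231.25 m^3/s per cm.

231.25


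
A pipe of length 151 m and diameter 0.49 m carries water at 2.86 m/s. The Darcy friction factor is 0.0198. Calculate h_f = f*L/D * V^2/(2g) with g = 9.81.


Darcy-Weisbach equation: h_f = f * (L/D) * V^2/(2g).
f * L/D = 0.0198 * 151/0.49 = 6.1016.
V^2/(2g) = 2.86^2 / (2*9.81) = 8.1796 / 19.62 = 0.4169 m.
h_f = 6.1016 * 0.4169 = 2.544 m.

2.544


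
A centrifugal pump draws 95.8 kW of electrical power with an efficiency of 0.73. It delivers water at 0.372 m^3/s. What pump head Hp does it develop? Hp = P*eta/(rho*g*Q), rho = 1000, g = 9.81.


Pump head formula: Hp = P * eta / (rho * g * Q).
Numerator: P * eta = 95.8 * 1000 * 0.73 = 69934.0 W.
Denominator: rho * g * Q = 1000 * 9.81 * 0.372 = 3649.32.
Hp = 69934.0 / 3649.32 = 19.16 m.

19.16


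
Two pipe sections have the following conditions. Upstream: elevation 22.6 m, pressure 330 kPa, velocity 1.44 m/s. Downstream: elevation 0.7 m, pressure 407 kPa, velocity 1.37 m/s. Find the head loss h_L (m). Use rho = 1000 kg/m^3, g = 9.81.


Total head at each section: H = z + p/(rho*g) + V^2/(2g).
H1 = 22.6 + 330*1000/(1000*9.81) + 1.44^2/(2*9.81)
   = 22.6 + 33.639 + 0.1057
   = 56.345 m.
H2 = 0.7 + 407*1000/(1000*9.81) + 1.37^2/(2*9.81)
   = 0.7 + 41.488 + 0.0957
   = 42.284 m.
h_L = H1 - H2 = 56.345 - 42.284 = 14.061 m.

14.061


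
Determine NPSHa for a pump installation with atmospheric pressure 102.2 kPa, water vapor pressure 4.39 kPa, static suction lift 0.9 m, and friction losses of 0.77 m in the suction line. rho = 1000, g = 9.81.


NPSHa = p_atm/(rho*g) - z_s - hf_s - p_vap/(rho*g).
p_atm/(rho*g) = 102.2*1000 / (1000*9.81) = 10.418 m.
p_vap/(rho*g) = 4.39*1000 / (1000*9.81) = 0.448 m.
NPSHa = 10.418 - 0.9 - 0.77 - 0.448
      = 8.3 m.

8.3


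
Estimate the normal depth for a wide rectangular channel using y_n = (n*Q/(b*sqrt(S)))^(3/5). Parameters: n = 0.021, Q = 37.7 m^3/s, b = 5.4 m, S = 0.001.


We use the wide-channel approximation y_n = (n*Q/(b*sqrt(S)))^(3/5).
sqrt(S) = sqrt(0.001) = 0.031623.
Numerator: n*Q = 0.021 * 37.7 = 0.7917.
Denominator: b*sqrt(S) = 5.4 * 0.031623 = 0.170764.
arg = 4.6363.
y_n = 4.6363^(3/5) = 2.5102 m.

2.5102


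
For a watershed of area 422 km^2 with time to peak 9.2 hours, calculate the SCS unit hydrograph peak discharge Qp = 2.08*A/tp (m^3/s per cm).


SCS formula: Qp = 2.08 * A / tp.
Qp = 2.08 * 422 / 9.2
   = 877.76 / 9.2
   = 95.41 m^3/s per cm.

95.41


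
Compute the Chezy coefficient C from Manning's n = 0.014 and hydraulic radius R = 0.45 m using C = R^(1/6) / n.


The Chezy coefficient relates to Manning's n through C = R^(1/6) / n.
R^(1/6) = 0.45^(1/6) = 0.875391.
C = 0.875391 / 0.014 = 62.53 m^(1/2)/s.

62.53


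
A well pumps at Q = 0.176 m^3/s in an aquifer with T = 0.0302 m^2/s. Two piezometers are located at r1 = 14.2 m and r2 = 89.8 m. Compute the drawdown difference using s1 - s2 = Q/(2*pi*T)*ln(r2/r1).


Thiem equation: s1 - s2 = Q/(2*pi*T) * ln(r2/r1).
ln(r2/r1) = ln(89.8/14.2) = 1.8443.
Q/(2*pi*T) = 0.176 / (2*pi*0.0302) = 0.176 / 0.1898 = 0.9275.
s1 - s2 = 0.9275 * 1.8443 = 1.7107 m.

1.7107


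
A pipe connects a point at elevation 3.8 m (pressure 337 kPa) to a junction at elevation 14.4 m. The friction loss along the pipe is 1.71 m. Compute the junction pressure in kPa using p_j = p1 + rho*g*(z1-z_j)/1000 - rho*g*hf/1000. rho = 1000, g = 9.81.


Junction pressure: p_j = p1 + rho*g*(z1 - z_j)/1000 - rho*g*hf/1000.
Elevation term = 1000*9.81*(3.8 - 14.4)/1000 = -103.986 kPa.
Friction term = 1000*9.81*1.71/1000 = 16.775 kPa.
p_j = 337 + -103.986 - 16.775 = 216.24 kPa.

216.24


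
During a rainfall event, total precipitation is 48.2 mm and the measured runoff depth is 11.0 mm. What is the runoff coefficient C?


The runoff coefficient C = runoff depth / rainfall depth.
C = 11.0 / 48.2
  = 0.2282.

0.2282


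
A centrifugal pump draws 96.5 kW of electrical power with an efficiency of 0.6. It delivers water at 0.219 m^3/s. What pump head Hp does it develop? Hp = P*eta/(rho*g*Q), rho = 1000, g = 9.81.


Pump head formula: Hp = P * eta / (rho * g * Q).
Numerator: P * eta = 96.5 * 1000 * 0.6 = 57900.0 W.
Denominator: rho * g * Q = 1000 * 9.81 * 0.219 = 2148.39.
Hp = 57900.0 / 2148.39 = 26.95 m.

26.95


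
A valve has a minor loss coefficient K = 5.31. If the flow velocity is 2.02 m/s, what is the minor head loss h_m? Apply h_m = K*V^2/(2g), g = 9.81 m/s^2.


Minor loss formula: h_m = K * V^2/(2g).
V^2 = 2.02^2 = 4.0804.
V^2/(2g) = 4.0804 / 19.62 = 0.208 m.
h_m = 5.31 * 0.208 = 1.1043 m.

1.1043


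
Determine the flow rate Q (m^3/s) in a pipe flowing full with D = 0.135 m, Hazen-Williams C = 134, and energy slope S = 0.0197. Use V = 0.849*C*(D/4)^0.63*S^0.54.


For a full circular pipe, R = D/4 = 0.135/4 = 0.0338 m.
V = 0.849 * 134 * 0.0338^0.63 * 0.0197^0.54
  = 0.849 * 134 * 0.118253 * 0.119953
  = 1.6138 m/s.
Pipe area A = pi*D^2/4 = pi*0.135^2/4 = 0.0143 m^2.
Q = A * V = 0.0143 * 1.6138 = 0.0231 m^3/s.

0.0231


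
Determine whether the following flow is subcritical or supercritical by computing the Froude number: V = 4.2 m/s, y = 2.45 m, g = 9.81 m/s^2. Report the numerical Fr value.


The Froude number is defined as Fr = V / sqrt(g*y).
g*y = 9.81 * 2.45 = 24.0345.
sqrt(g*y) = sqrt(24.0345) = 4.9025.
Fr = 4.2 / 4.9025 = 0.8567.
Since Fr < 1, the flow is subcritical.

0.8567


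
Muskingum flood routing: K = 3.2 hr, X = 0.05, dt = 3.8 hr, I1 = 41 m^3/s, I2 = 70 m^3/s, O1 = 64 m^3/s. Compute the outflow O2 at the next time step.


Muskingum coefficients:
denom = 2*K*(1-X) + dt = 2*3.2*(1-0.05) + 3.8 = 9.88.
C0 = (dt - 2*K*X)/denom = (3.8 - 2*3.2*0.05)/9.88 = 0.3522.
C1 = (dt + 2*K*X)/denom = (3.8 + 2*3.2*0.05)/9.88 = 0.417.
C2 = (2*K*(1-X) - dt)/denom = 0.2308.
O2 = C0*I2 + C1*I1 + C2*O1
   = 0.3522*70 + 0.417*41 + 0.2308*64
   = 56.52 m^3/s.

56.52


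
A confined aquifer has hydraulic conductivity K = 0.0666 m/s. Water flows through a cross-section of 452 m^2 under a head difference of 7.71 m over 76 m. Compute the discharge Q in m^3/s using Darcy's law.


Darcy's law: Q = K * A * i, where i = dh/L.
Hydraulic gradient i = 7.71 / 76 = 0.101447.
Q = 0.0666 * 452 * 0.101447
  = 3.0539 m^3/s.

3.0539


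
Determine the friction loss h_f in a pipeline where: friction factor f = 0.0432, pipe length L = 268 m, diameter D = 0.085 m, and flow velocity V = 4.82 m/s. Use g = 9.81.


Darcy-Weisbach equation: h_f = f * (L/D) * V^2/(2g).
f * L/D = 0.0432 * 268/0.085 = 136.2071.
V^2/(2g) = 4.82^2 / (2*9.81) = 23.2324 / 19.62 = 1.1841 m.
h_f = 136.2071 * 1.1841 = 161.285 m.

161.285
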